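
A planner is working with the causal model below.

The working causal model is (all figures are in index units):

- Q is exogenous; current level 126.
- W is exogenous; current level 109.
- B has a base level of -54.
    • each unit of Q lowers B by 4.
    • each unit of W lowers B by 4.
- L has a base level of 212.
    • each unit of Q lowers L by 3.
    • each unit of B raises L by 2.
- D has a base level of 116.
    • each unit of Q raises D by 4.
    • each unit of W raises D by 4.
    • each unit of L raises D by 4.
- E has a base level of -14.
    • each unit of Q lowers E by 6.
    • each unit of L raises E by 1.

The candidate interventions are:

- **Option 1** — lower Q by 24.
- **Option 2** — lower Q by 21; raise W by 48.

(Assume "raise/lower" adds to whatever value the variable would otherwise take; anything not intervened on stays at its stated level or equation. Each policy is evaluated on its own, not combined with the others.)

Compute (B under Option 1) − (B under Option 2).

204

Option 1 (Q − 24):
  Q = 126 − 24 = 102
  W = 109
  B = -54 − 4·102 − 4·109 = -898
Option 2 (Q − 21, W + 48):
  Q = 126 − 21 = 105
  W = 109 + 48 = 157
  B = -54 − 4·105 − 4·157 = -1102
B: -898 − (-1102) = 204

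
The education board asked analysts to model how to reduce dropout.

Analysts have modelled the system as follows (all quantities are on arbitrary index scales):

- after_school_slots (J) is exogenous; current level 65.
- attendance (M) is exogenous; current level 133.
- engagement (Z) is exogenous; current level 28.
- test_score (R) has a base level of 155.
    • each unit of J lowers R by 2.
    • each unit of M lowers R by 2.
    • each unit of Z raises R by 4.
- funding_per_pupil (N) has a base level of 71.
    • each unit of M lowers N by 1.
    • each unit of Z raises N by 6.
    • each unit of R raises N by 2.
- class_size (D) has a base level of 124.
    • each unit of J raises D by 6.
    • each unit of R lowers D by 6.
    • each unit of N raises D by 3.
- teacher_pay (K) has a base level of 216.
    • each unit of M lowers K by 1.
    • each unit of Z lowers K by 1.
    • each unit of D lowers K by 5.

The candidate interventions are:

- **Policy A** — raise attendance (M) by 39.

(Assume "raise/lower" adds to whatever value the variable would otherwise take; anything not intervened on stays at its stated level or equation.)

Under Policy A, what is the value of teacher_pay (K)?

-3559

Policy A (M + 39):
  J = 65
  M = 133 + 39 = 172
  Z = 28
  R = 155 − 2·65 − 2·172 + 4·28 = -207
  N = 71 − 172 + 6·28 + 2·(-207) = -347
  D = 124 + 6·65 − 6·(-207) + 3·(-347) = 715
  K = 216 − 172 − 28 − 5·715 = -3559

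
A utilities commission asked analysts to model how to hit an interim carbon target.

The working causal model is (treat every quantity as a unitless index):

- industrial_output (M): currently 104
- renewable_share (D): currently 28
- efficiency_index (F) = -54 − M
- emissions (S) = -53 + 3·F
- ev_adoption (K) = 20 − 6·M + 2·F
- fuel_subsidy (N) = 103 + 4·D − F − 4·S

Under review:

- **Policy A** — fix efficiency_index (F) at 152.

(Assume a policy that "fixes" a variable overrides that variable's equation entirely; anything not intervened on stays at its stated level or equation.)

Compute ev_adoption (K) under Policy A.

Policy A (F := 152):
  M = 104
  F = 152
  K = 20 − 6·104 + 2·152 = -300

-300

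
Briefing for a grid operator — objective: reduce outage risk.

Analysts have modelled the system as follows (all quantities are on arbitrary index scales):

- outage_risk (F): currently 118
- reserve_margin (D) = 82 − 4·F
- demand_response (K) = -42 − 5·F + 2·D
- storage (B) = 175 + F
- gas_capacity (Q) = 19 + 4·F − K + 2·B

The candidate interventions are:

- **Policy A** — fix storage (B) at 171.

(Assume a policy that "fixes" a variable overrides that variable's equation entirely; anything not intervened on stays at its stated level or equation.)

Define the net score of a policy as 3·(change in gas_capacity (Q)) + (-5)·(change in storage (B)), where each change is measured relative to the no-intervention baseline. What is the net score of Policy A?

-122

Baseline:
  F = 118
  D = 82 − 4·118 = -390
  K = -42 − 5·118 + 2·(-390) = -1412
  B = 175 + 118 = 293
  Q = 19 + 4·118 − (-1412) + 2·293 = 2489
Policy A (B := 171):
  F = 118
  D = 82 − 4·118 = -390
  K = -42 − 5·118 + 2·(-390) = -1412
  B = 171
  Q = 19 + 4·118 − (-1412) + 2·171 = 2245
ΔQ = 2245 − 2489 = -244; ΔB = 171 − 293 = -122
Score = 3·(-244) + (-5)·(-122) = -122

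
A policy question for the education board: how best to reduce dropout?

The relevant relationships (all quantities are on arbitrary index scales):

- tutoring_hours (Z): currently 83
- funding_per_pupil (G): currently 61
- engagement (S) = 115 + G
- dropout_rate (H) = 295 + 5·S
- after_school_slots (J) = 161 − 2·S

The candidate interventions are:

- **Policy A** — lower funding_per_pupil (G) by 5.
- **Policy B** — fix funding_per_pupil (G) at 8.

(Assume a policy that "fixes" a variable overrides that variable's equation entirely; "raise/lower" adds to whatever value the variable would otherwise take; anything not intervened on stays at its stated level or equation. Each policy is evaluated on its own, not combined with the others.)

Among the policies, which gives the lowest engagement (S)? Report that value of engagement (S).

123

Policy A (G − 5):
  G = 61 − 5 = 56
  S = 115 + 56 = 171
Policy B (G := 8):
  G = 8
  S = 115 + 8 = 123
Comparing — Policy A: S=171, Policy B: S=123. Lowest is 123 (Policy B).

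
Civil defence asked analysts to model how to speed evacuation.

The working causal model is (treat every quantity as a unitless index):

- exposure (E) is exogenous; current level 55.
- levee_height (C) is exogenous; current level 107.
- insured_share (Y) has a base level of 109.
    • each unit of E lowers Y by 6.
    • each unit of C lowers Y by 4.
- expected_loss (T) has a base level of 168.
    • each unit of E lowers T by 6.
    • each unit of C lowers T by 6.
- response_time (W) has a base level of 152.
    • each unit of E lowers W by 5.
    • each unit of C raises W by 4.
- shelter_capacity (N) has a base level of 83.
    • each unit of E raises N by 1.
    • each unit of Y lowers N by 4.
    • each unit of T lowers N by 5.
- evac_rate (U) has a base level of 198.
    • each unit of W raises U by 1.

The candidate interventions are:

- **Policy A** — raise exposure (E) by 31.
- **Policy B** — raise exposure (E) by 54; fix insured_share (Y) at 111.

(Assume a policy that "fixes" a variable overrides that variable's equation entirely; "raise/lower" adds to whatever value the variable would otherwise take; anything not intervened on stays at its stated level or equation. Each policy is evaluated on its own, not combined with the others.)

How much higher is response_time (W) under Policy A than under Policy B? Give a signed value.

115

Policy A (E + 31):
  E = 55 + 31 = 86
  C = 107
  W = 152 − 5·86 + 4·107 = 150
Policy B (E + 54, Y := 111):
  E = 55 + 54 = 109
  C = 107
  W = 152 − 5·109 + 4·107 = 35
W: 150 − 35 = 115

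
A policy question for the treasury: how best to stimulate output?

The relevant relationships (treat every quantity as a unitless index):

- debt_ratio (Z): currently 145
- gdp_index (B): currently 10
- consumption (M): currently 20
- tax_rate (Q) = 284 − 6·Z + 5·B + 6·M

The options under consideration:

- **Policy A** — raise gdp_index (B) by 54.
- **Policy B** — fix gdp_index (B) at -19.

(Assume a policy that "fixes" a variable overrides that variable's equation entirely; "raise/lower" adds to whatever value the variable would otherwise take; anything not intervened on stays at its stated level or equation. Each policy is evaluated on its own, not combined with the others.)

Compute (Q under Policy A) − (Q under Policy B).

Policy A (B + 54):
  Z = 145
  B = 10 + 54 = 64
  M = 20
  Q = 284 − 6·145 + 5·64 + 6·20 = -146
Policy B (B := -19):
  Z = 145
  B = -19
  M = 20
  Q = 284 − 6·145 + 5·(-19) + 6·20 = -561
Q: -146 − (-561) = 415

415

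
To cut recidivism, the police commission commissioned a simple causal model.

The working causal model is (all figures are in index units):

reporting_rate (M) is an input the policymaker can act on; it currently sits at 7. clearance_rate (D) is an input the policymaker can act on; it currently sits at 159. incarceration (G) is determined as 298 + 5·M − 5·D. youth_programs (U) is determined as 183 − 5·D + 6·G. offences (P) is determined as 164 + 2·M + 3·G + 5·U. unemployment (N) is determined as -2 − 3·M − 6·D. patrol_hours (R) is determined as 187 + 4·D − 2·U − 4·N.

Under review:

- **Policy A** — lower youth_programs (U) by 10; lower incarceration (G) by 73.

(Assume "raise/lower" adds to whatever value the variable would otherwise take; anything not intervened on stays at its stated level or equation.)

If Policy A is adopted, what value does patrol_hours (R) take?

Policy A (U − 10, G − 73):
  M = 7
  D = 159
  G = 298 + 5·7 − 5·159 (−73 from intervention) = -535
  U = 183 − 5·159 + 6·(-535) (−10 from intervention) = -3832
  N = -2 − 3·7 − 6·159 = -977
  R = 187 + 4·159 − 2·(-3832) − 4·(-977) = 12395

12395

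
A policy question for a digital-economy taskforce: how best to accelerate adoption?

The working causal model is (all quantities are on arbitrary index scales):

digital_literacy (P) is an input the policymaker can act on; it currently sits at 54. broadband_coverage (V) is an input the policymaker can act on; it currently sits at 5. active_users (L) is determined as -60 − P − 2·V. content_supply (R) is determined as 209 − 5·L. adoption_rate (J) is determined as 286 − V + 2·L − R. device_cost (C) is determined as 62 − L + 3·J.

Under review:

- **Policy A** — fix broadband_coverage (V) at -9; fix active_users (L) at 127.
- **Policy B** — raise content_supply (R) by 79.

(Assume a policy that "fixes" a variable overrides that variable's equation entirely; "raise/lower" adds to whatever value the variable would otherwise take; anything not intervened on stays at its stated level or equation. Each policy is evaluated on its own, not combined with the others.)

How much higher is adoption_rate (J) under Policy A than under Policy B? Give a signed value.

1850

Policy A (V := -9, L := 127):
  P = 54
  V = -9
  L = 127
  R = 209 − 5·127 = -426
  J = 286 − (-9) + 2·127 − (-426) = 975
Policy B (R + 79):
  P = 54
  V = 5
  L = -60 − 54 − 2·5 = -124
  R = 209 − 5·(-124) (+79 from intervention) = 908
  J = 286 − 5 + 2·(-124) − 908 = -875
J: 975 − (-875) = 1850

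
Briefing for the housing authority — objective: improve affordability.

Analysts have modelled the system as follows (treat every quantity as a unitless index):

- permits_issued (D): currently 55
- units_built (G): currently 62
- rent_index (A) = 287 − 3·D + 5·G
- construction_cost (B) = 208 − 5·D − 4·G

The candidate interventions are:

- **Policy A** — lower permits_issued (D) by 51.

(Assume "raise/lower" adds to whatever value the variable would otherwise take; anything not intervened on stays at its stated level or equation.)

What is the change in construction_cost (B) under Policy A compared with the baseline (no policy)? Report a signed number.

Baseline:
  D = 55
  G = 62
  B = 208 − 5·55 − 4·62 = -315
Policy A (D − 51):
  D = 55 − 51 = 4
  G = 62
  B = 208 − 5·4 − 4·62 = -60
Change in B: -60 − (-315) = 255

255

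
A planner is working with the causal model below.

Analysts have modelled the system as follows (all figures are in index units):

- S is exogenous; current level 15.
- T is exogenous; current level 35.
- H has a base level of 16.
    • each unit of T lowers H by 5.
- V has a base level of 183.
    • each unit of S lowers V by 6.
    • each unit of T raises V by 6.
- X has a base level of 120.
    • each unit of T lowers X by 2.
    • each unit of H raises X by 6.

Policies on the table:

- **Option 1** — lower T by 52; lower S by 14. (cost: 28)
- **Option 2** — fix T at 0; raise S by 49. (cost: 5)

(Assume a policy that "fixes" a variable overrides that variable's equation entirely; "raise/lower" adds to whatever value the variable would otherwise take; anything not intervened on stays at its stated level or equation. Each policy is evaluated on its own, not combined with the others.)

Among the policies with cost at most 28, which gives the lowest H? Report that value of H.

16

Option 1 (T − 52, S − 14):
  T = 35 − 52 = -17
  H = 16 − 5·(-17) = 101
Option 2 (T := 0, S + 49):
  T = 0
  H = 16 − 5·0 = 16
Comparing — Option 1: H=101, Option 2: H=16. Lowest is 16 (Option 2).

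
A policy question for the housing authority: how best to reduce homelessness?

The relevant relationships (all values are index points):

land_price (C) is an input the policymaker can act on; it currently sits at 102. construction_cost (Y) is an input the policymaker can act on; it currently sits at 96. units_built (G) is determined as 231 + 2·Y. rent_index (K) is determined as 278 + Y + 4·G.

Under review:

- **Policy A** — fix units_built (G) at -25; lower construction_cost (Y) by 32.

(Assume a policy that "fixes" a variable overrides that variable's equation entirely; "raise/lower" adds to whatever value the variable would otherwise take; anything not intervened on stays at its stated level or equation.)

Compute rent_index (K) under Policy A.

242

Policy A (G := -25, Y − 32):
  Y = 96 − 32 = 64
  G = -25
  K = 278 + 64 + 4·(-25) = 242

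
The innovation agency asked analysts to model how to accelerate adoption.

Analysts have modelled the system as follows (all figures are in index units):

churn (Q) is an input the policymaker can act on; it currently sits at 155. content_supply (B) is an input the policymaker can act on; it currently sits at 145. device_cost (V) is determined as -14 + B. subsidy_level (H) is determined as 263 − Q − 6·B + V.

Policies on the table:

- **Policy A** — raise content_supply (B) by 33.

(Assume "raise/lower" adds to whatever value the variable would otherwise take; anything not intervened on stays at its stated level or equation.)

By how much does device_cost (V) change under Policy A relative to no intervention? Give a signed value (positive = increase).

33

Baseline:
  B = 145
  V = -14 + 145 = 131
Policy A (B + 33):
  B = 145 + 33 = 178
  V = -14 + 178 = 164
Change in V: 164 − 131 = 33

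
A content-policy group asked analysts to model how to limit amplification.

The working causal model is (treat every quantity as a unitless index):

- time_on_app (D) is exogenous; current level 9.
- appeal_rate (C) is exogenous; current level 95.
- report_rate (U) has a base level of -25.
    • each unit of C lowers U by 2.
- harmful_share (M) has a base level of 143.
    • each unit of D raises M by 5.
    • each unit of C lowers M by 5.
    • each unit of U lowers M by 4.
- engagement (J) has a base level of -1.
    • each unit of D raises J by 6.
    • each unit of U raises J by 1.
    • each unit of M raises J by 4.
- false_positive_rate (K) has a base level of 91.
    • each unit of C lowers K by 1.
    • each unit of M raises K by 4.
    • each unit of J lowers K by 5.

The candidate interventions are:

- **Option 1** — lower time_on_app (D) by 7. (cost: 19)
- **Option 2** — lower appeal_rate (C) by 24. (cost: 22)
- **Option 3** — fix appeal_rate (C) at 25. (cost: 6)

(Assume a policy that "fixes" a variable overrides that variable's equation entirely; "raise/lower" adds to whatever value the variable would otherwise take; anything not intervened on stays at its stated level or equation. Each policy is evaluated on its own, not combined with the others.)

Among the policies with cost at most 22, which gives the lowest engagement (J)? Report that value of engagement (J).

1430

Option 1 (D − 7):
  D = 9 − 7 = 2
  C = 95
  U = -25 − 2·95 = -215
  M = 143 + 5·2 − 5·95 − 4·(-215) = 538
  J = -1 + 6·2 + (-215) + 4·538 = 1948
Option 2 (C − 24):
  D = 9
  C = 95 − 24 = 71
  U = -25 − 2·71 = -167
  M = 143 + 5·9 − 5·71 − 4·(-167) = 501
  J = -1 + 6·9 + (-167) + 4·501 = 1890
Option 3 (C := 25):
  D = 9
  C = 25
  U = -25 − 2·25 = -75
  M = 143 + 5·9 − 5·25 − 4·(-75) = 363
  J = -1 + 6·9 + (-75) + 4·363 = 1430
Comparing — Option 1: J=1948, Option 2: J=1890, Option 3: J=1430. Lowest is 1430 (Option 3).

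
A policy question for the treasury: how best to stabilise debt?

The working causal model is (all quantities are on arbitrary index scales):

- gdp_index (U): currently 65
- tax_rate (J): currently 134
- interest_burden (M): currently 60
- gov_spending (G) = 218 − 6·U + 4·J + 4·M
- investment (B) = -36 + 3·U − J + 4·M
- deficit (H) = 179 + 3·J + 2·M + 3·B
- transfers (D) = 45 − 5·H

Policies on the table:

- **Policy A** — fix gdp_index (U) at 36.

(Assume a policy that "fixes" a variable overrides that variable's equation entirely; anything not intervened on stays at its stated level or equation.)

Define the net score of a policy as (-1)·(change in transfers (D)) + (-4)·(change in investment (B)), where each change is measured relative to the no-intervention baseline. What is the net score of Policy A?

-957

Baseline:
  U = 65
  J = 134
  M = 60
  B = -36 + 3·65 − 134 + 4·60 = 265
  H = 179 + 3·134 + 2·60 + 3·265 = 1496
  D = 45 − 5·1496 = -7435
Policy A (U := 36):
  U = 36
  J = 134
  M = 60
  B = -36 + 3·36 − 134 + 4·60 = 178
  H = 179 + 3·134 + 2·60 + 3·178 = 1235
  D = 45 − 5·1235 = -6130
ΔD = -6130 − (-7435) = 1305; ΔB = 178 − 265 = -87
Score = (-1)·1305 + (-4)·(-87) = -957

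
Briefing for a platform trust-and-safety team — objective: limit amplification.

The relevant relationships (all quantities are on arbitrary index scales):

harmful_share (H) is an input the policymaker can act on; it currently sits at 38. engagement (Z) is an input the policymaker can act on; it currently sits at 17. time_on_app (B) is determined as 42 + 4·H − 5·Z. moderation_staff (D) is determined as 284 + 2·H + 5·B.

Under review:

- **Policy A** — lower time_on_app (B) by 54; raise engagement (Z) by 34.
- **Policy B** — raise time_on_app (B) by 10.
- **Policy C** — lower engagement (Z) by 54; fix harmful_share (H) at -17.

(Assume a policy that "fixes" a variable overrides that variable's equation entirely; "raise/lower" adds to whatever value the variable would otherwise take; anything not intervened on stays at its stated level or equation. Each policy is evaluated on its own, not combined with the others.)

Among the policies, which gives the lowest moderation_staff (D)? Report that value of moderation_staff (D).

-215

Policy A (B − 54, Z + 34):
  H = 38
  Z = 17 + 34 = 51
  B = 42 + 4·38 − 5·51 (−54 from intervention) = -115
  D = 284 + 2·38 + 5·(-115) = -215
Policy B (B + 10):
  H = 38
  Z = 17
  B = 42 + 4·38 − 5·17 (+10 from intervention) = 119
  D = 284 + 2·38 + 5·119 = 955
Policy C (Z − 54, H := -17):
  H = -17
  Z = 17 − 54 = -37
  B = 42 + 4·(-17) − 5·(-37) = 159
  D = 284 + 2·(-17) + 5·159 = 1045
Comparing — Policy A: D=-215, Policy B: D=955, Policy C: D=1045. Lowest is -215 (Policy A).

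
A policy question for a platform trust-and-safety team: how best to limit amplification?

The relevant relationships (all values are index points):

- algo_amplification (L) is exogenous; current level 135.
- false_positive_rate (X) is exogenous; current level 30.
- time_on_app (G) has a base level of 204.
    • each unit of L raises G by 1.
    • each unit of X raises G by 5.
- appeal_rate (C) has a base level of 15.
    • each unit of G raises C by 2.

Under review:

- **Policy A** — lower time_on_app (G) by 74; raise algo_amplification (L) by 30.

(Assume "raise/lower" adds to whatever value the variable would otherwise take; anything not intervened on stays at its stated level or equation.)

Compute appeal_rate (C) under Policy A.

905

Policy A (G − 74, L + 30):
  L = 135 + 30 = 165
  X = 30
  G = 204 + 165 + 5·30 (−74 from intervention) = 445
  C = 15 + 2·445 = 905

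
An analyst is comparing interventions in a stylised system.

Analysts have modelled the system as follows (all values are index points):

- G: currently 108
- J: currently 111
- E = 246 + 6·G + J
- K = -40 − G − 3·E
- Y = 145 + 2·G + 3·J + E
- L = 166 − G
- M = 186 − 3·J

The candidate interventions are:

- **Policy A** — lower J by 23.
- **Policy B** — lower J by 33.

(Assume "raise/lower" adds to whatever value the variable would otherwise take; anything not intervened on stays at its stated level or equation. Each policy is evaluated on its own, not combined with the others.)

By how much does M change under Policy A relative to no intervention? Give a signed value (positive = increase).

69

Baseline:
  J = 111
  M = 186 − 3·111 = -147
Policy A (J − 23):
  J = 111 − 23 = 88
  M = 186 − 3·88 = -78
Change in M: -78 − (-147) = 69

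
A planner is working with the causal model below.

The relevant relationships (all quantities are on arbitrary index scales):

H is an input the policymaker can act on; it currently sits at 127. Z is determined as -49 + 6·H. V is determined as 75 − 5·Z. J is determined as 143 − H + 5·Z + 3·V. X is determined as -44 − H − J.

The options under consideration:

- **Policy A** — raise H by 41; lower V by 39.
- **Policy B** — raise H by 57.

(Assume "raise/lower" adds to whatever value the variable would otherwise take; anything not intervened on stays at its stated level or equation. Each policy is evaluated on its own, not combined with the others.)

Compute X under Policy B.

10138

Policy B (H + 57):
  H = 127 + 57 = 184
  Z = -49 + 6·184 = 1055
  V = 75 − 5·1055 = -5200
  J = 143 − 184 + 5·1055 + 3·(-5200) = -10366
  X = -44 − 184 − (-10366) = 10138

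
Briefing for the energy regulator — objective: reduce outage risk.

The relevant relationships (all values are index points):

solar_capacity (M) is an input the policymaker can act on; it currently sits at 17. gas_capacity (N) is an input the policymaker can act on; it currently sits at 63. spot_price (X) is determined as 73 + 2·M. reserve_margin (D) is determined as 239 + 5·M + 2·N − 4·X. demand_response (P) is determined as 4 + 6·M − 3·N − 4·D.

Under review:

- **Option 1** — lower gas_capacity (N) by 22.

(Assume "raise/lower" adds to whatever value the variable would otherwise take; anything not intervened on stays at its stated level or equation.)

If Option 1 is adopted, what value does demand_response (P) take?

71

Option 1 (N − 22):
  M = 17
  N = 63 − 22 = 41
  X = 73 + 2·17 = 107
  D = 239 + 5·17 + 2·41 − 4·107 = -22
  P = 4 + 6·17 − 3·41 − 4·(-22) = 71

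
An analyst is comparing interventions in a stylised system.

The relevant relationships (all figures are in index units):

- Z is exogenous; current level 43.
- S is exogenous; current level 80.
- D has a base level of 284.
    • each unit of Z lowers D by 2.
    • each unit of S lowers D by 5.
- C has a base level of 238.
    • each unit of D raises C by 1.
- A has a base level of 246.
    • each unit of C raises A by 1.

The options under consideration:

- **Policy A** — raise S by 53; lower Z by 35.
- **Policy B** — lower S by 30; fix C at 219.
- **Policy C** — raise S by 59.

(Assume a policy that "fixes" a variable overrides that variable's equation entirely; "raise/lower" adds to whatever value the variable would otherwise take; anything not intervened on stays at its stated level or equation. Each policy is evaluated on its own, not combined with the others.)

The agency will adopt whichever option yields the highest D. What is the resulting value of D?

-52

Policy A (S + 53, Z − 35):
  Z = 43 − 35 = 8
  S = 80 + 53 = 133
  D = 284 − 2·8 − 5·133 = -397
Policy B (S − 30, C := 219):
  Z = 43
  S = 80 − 30 = 50
  D = 284 − 2·43 − 5·50 = -52
Policy C (S + 59):
  Z = 43
  S = 80 + 59 = 139
  D = 284 − 2·43 − 5·139 = -497
Comparing — Policy A: D=-397, Policy B: D=-52, Policy C: D=-497. Highest is -52 (Policy B).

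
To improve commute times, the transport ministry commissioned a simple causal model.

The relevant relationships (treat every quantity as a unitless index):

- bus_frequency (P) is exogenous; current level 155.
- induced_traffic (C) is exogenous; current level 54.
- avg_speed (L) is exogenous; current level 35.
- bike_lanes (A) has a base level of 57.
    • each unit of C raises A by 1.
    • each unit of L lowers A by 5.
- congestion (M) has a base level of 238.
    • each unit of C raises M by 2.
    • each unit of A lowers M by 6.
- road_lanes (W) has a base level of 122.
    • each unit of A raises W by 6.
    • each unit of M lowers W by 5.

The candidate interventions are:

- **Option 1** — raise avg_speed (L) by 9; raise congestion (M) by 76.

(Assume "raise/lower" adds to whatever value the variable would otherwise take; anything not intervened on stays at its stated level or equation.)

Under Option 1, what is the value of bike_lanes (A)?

Option 1 (L + 9, M + 76):
  C = 54
  L = 35 + 9 = 44
  A = 57 + 54 − 5·44 = -109

-109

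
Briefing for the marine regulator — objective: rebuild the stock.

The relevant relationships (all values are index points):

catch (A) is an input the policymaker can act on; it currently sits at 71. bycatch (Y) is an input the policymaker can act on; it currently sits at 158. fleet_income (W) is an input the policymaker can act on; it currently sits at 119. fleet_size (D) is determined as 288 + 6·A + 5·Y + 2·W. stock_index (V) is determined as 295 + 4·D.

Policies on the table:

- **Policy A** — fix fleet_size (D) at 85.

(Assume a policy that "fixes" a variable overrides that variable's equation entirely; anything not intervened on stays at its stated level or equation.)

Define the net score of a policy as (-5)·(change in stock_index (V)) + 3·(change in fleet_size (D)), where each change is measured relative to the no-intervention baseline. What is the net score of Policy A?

28169

Baseline:
  A = 71
  Y = 158
  W = 119
  D = 288 + 6·71 + 5·158 + 2·119 = 1742
  V = 295 + 4·1742 = 7263
Policy A (D := 85):
  A = 71
  Y = 158
  W = 119
  D = 85
  V = 295 + 4·85 = 635
ΔV = 635 − 7263 = -6628; ΔD = 85 − 1742 = -1657
Score = (-5)·(-6628) + 3·(-1657) = 28169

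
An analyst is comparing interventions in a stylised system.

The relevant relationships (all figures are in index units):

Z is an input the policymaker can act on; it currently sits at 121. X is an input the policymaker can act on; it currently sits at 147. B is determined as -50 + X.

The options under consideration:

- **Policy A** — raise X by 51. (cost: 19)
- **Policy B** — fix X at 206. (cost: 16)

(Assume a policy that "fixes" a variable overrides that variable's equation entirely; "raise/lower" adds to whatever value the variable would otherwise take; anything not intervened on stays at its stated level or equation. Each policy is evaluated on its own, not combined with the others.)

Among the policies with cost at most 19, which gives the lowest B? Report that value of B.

148

Policy A (X + 51):
  X = 147 + 51 = 198
  B = -50 + 198 = 148
Policy B (X := 206):
  X = 206
  B = -50 + 206 = 156
Comparing — Policy A: B=148, Policy B: B=156. Lowest is 148 (Policy A).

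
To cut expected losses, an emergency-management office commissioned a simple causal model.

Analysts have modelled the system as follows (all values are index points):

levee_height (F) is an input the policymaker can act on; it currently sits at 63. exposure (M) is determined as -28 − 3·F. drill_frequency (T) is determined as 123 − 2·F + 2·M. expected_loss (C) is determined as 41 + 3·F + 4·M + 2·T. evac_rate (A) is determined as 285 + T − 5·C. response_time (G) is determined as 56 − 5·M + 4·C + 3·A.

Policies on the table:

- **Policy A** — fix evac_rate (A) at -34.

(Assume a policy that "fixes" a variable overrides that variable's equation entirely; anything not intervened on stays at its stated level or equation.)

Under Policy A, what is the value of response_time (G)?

Policy A (A := -34):
  F = 63
  M = -28 − 3·63 = -217
  T = 123 − 2·63 + 2·(-217) = -437
  C = 41 + 3·63 + 4·(-217) + 2·(-437) = -1512
  A = -34
  G = 56 − 5·(-217) + 4·(-1512) + 3·(-34) = -5009

-5009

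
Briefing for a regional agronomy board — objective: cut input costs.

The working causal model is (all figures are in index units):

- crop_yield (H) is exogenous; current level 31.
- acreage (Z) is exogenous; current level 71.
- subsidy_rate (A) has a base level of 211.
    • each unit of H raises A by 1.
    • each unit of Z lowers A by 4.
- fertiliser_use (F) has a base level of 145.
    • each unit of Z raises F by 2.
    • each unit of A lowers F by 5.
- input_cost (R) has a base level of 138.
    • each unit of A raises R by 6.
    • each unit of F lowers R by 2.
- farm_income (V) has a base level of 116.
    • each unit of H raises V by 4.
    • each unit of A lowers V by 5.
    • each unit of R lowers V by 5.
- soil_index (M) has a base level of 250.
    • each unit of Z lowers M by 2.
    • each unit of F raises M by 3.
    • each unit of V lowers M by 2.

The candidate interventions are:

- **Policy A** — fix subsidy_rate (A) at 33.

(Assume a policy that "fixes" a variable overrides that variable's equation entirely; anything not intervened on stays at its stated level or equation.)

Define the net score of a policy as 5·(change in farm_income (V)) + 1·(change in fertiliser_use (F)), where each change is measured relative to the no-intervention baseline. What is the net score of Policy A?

-32250

Baseline:
  H = 31
  Z = 71
  A = 211 + 31 − 4·71 = -42
  F = 145 + 2·71 − 5·(-42) = 497
  R = 138 + 6·(-42) − 2·497 = -1108
  V = 116 + 4·31 − 5·(-42) − 5·(-1108) = 5990
Policy A (A := 33):
  H = 31
  Z = 71
  A = 33
  F = 145 + 2·71 − 5·33 = 122
  R = 138 + 6·33 − 2·122 = 92
  V = 116 + 4·31 − 5·33 − 5·92 = -385
ΔV = -385 − 5990 = -6375; ΔF = 122 − 497 = -375
Score = 5·(-6375) + 1·(-375) = -32250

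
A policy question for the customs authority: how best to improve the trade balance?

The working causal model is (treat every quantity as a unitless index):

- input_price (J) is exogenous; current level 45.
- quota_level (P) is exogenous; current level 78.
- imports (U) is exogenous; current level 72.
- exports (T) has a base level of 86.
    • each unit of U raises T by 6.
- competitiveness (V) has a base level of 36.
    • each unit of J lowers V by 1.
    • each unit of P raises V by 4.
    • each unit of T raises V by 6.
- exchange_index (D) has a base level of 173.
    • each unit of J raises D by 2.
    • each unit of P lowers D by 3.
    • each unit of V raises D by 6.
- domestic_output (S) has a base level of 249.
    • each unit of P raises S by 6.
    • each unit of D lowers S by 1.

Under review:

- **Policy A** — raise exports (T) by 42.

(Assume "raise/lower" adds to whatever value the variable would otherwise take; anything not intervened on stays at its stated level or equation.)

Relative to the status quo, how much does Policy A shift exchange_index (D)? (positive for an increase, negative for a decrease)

Baseline:
  J = 45
  P = 78
  U = 72
  T = 86 + 6·72 = 518
  V = 36 − 45 + 4·78 + 6·518 = 3411
  D = 173 + 2·45 − 3·78 + 6·3411 = 20495
Policy A (T + 42):
  J = 45
  P = 78
  U = 72
  T = 86 + 6·72 (+42 from intervention) = 560
  V = 36 − 45 + 4·78 + 6·560 = 3663
  D = 173 + 2·45 − 3·78 + 6·3663 = 22007
Change in D: 22007 − 20495 = 1512

1512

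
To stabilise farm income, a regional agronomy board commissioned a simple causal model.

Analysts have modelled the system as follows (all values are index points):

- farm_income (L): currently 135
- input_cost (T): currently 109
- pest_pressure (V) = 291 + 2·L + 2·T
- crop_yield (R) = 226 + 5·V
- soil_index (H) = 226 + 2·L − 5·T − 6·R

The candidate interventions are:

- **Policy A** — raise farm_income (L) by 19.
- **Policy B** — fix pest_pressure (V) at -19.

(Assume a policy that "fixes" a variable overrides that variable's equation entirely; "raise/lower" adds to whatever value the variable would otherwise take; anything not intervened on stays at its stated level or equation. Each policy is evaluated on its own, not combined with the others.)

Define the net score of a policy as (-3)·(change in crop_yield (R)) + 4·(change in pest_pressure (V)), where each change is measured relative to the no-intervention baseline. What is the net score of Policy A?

-418

Baseline:
  L = 135
  T = 109
  V = 291 + 2·135 + 2·109 = 779
  R = 226 + 5·779 = 4121
Policy A (L + 19):
  L = 135 + 19 = 154
  T = 109
  V = 291 + 2·154 + 2·109 = 817
  R = 226 + 5·817 = 4311
ΔR = 4311 − 4121 = 190; ΔV = 817 − 779 = 38
Score = (-3)·190 + 4·38 = -418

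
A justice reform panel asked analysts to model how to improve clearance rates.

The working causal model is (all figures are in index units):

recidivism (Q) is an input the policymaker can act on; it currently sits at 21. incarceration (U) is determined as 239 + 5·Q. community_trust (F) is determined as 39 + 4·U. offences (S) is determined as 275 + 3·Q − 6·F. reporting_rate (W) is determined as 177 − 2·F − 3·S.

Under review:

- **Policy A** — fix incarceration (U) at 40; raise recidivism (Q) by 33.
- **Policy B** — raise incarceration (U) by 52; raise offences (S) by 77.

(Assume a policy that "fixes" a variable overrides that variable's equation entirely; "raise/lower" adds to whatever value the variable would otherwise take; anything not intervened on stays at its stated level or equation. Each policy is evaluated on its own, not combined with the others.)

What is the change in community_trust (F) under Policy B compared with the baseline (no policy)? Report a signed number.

Baseline:
  Q = 21
  U = 239 + 5·21 = 344
  F = 39 + 4·344 = 1415
Policy B (U + 52, S + 77):
  Q = 21
  U = 239 + 5·21 (+52 from intervention) = 396
  F = 39 + 4·396 = 1623
Change in F: 1623 − 1415 = 208

208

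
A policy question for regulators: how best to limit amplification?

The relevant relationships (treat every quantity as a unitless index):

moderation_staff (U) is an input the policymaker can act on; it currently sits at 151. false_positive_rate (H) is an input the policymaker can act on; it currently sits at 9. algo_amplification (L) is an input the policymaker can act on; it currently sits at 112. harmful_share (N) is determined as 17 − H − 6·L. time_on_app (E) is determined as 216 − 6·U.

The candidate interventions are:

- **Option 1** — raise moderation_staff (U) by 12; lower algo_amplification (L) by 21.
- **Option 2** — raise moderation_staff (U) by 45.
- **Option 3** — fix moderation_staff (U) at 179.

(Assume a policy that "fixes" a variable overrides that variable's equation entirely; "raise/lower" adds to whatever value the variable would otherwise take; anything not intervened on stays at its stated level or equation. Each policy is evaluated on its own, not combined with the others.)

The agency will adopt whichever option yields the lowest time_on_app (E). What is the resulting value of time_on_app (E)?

-960

Option 1 (U + 12, L − 21):
  U = 151 + 12 = 163
  E = 216 − 6·163 = -762
Option 2 (U + 45):
  U = 151 + 45 = 196
  E = 216 − 6·196 = -960
Option 3 (U := 179):
  U = 179
  E = 216 − 6·179 = -858
Comparing — Option 1: E=-762, Option 2: E=-960, Option 3: E=-858. Lowest is -960 (Option 2).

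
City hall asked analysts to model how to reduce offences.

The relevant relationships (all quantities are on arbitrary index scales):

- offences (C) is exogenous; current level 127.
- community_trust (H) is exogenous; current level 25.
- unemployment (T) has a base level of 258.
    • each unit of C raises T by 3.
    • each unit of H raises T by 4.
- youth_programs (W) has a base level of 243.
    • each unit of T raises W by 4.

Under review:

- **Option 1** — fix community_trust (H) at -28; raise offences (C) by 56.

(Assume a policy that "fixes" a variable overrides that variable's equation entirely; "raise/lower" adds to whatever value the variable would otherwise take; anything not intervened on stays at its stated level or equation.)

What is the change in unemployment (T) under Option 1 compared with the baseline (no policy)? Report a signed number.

-44

Baseline:
  C = 127
  H = 25
  T = 258 + 3·127 + 4·25 = 739
Option 1 (H := -28, C + 56):
  C = 127 + 56 = 183
  H = -28
  T = 258 + 3·183 + 4·(-28) = 695
Change in T: 695 − 739 = -44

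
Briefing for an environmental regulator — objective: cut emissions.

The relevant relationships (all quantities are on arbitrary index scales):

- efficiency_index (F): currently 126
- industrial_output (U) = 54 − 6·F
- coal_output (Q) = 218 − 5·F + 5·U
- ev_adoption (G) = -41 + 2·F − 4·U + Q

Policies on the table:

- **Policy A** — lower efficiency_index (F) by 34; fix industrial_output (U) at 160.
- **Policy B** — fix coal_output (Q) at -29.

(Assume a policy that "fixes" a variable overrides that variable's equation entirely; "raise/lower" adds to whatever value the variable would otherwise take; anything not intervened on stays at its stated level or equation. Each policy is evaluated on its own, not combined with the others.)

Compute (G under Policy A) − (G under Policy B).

-2929

Policy A (F − 34, U := 160):
  F = 126 − 34 = 92
  U = 160
  Q = 218 − 5·92 + 5·160 = 558
  G = -41 + 2·92 − 4·160 + 558 = 61
Policy B (Q := -29):
  F = 126
  U = 54 − 6·126 = -702
  Q = -29
  G = -41 + 2·126 − 4·(-702) + (-29) = 2990
G: 61 − 2990 = -2929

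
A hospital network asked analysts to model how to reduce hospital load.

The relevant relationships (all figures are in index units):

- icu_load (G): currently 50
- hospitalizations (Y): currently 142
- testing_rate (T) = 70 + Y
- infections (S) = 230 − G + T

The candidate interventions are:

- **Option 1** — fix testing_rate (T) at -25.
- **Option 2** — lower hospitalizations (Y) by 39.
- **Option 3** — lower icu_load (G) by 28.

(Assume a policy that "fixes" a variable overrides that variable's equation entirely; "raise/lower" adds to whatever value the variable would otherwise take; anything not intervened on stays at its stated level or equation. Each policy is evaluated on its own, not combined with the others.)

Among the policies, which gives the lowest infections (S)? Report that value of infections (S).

155

Option 1 (T := -25):
  G = 50
  Y = 142
  T = -25
  S = 230 − 50 + (-25) = 155
Option 2 (Y − 39):
  G = 50
  Y = 142 − 39 = 103
  T = 70 + 103 = 173
  S = 230 − 50 + 173 = 353
Option 3 (G − 28):
  G = 50 − 28 = 22
  Y = 142
  T = 70 + 142 = 212
  S = 230 − 22 + 212 = 420
Comparing — Option 1: S=155, Option 2: S=353, Option 3: S=420. Lowest is 155 (Option 1).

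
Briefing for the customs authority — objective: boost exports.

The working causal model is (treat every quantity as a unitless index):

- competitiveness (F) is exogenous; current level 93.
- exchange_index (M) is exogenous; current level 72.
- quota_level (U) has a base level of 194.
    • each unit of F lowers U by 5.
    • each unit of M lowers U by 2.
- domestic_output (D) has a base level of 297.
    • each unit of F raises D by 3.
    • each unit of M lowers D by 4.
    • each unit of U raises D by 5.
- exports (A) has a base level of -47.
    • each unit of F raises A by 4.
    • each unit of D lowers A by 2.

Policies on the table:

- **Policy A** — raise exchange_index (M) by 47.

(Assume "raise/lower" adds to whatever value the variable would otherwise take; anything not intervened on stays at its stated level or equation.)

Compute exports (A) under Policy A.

Policy A (M + 47):
  F = 93
  M = 72 + 47 = 119
  U = 194 − 5·93 − 2·119 = -509
  D = 297 + 3·93 − 4·119 + 5·(-509) = -2445
  A = -47 + 4·93 − 2·(-2445) = 5215

5215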